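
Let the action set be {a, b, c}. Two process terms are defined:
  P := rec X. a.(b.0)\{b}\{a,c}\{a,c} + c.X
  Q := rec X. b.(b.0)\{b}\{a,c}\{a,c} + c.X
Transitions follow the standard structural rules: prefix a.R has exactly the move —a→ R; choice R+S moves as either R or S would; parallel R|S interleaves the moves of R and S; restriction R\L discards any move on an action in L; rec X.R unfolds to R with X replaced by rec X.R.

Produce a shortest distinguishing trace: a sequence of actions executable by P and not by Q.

P's transition system — 2 states:
  s0 = rec X. a.(b.0)\{b}\{a,c}\{a,c} + c.X :: ··a··> s1, ··c··> s0
  s1 = (b.0)\{b}\{a,c}\{a,c} :: stopped
Q's transition system — 2 states:
  t0 = rec X. b.(b.0)\{b}\{a,c}\{a,c} + c.X :: ··b··> t1, ··c··> t0
  t1 = (b.0)\{b}\{a,c}\{a,c} :: stopped
Run σ = ⟨a⟩ on P: start {s0}
  after a @ step 1: {s1}
  P completes σ.
Run σ = ⟨a⟩ on Q: start {t0}
  after a @ step 1: ∅ (Q stuck)

a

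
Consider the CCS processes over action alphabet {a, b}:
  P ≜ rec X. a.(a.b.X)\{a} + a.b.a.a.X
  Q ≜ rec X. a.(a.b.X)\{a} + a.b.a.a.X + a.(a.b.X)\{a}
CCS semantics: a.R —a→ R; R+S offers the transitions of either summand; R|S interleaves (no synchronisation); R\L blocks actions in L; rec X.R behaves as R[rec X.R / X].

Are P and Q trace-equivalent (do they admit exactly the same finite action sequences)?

trace-equivalent

LTS(P): 5 reachable states
  p0 = rec X. a.(a.b.X)\{a} + a.b.a.a.X :: =a=> p1, =a=> p2
  p1 = (a.b.(rec X. a.(a.b.X)\{a} + a.b.a.a.X))\{a} :: ·
  p2 = b.a.a.(rec X. a.(a.b.X)\{a} + a.b.a.a.X) :: =b=> p3
  p3 = a.a.(rec X. a.(a.b.X)\{a} + a.b.a.a.X) :: =a=> p4
  p4 = a.(rec X. a.(a.b.X)\{a} + a.b.a.a.X) :: =a=> p0
LTS(Q): 5 reachable states
  q0 = rec X. a.(a.b.X)\{a} + a.b.a.a.X + a.(a.b.X)\{a} :: =a=> q1, =a=> q2
  q1 = (a.b.(rec X. a.(a.b.X)\{a} + a.b.a.a.X + a.(a.b.X)\{a}))\{a} :: ·
  q2 = b.a.a.(rec X. a.(a.b.X)\{a} + a.b.a.a.X + a.(a.b.X)\{a}) :: =b=> q3
  q3 = a.a.(rec X. a.(a.b.X)\{a} + a.b.a.a.X + a.(a.b.X)\{a}) :: =a=> q4
  q4 = a.(rec X. a.(a.b.X)\{a} + a.b.a.a.X + a.(a.b.X)\{a}) :: =a=> q0
Partition-refinement fixed point:
  B0 = {p0, q0}
  B1 = {p1, q1}
  B2 = {p2, q2}
  B3 = {p3, q3}
  B4 = {p4, q4}
p0 ∈ B0, q0 ∈ B0 → same block
Bisimilar ⇒ trace-equivalent.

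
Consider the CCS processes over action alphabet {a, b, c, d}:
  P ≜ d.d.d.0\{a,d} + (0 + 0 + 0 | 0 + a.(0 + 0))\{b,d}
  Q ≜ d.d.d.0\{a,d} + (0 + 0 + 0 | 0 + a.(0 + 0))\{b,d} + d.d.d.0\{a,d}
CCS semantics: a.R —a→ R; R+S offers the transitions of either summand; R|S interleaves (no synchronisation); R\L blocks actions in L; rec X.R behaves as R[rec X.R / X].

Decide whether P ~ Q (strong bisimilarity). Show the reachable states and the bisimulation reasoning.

bisimilar

LTS(P): 5 reachable states
  m0 = d.d.d.0\{a,d} + (0 + 0 + 0 | 0 + a.(0 + 0))\{b,d} :: —a→ m1, —d→ m2
  m1 = (0 + 0)\{b,d} :: deadlocked
  m2 = d.d.0\{a,d} :: —d→ m3
  m3 = d.0\{a,d} :: —d→ m4
  m4 = 0\{a,d} :: deadlocked
LTS(Q): 5 reachable states
  n0 = d.d.d.0\{a,d} + (0 + 0 + 0 | 0 + a.(0 + 0))\{b,d} + d.d.d.0\{a,d} :: —a→ n1, —d→ n2
  n1 = (0 + 0)\{b,d} :: deadlocked
  n2 = d.d.0\{a,d} :: —d→ n3
  n3 = d.0\{a,d} :: —d→ n4
  n4 = 0\{a,d} :: deadlocked
Partition-refinement fixed point:
  B0 = {m0, n0}
  B1 = {m1, m4, n1, n4}
  B2 = {m2, n2}
  B3 = {m3, n3}
m0 ∈ B0, n0 ∈ B0 → same block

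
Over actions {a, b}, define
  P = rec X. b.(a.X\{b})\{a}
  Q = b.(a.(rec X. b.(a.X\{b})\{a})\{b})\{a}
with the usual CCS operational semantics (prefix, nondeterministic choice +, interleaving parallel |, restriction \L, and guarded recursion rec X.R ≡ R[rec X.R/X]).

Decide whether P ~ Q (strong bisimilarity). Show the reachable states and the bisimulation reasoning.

Reachable graph of P (2 states):
  u0 = rec X. b.(a.X\{b})\{a} has moves —b→ u1
  u1 = (a.(rec X. b.(a.X\{b})\{a})\{b})\{a} has moves deadlocked
Reachable graph of Q (2 states):
  v0 = b.(a.(rec X. b.(a.X\{b})\{a})\{b})\{a} has moves —b→ v1
  v1 = (a.(rec X. b.(a.X\{b})\{a})\{b})\{a} has moves deadlocked
Partition-refinement fixed point:
  B0 = {u0, v0}
  B1 = {u1, v1}
u0 ∈ B0, v0 ∈ B0 → same block

bisimilar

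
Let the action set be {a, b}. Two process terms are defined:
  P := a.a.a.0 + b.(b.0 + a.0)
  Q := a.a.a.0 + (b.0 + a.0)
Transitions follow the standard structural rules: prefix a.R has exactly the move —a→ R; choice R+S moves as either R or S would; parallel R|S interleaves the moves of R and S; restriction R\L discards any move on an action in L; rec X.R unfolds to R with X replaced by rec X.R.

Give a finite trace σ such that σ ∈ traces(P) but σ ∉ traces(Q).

LTS(P): 5 reachable states
  p0 = a.a.a.0 + b.(b.0 + a.0) | =a=> p1, =b=> p2
  p1 = a.a.0 | =a=> p3
  p2 = b.0 + a.0 | =a=> p4, =b=> p4
  p3 = a.0 | =a=> p4
  p4 = 0 | (no moves)
LTS(Q): 4 reachable states
  q0 = a.a.a.0 + (b.0 + a.0) | =a=> q1, =a=> q2, =b=> q1
  q1 = 0 | (no moves)
  q2 = a.a.0 | =a=> q3
  q3 = a.0 | =a=> q1
Run σ = ⟨ba⟩ on P: start {p0}
  after b @ step 1: {p2}
  after a @ step 2: {p4}
  P completes σ.
Run σ = ⟨ba⟩ on Q: start {q0}
  after b @ step 1: {q1}
  after a @ step 2: no successor for Q

ba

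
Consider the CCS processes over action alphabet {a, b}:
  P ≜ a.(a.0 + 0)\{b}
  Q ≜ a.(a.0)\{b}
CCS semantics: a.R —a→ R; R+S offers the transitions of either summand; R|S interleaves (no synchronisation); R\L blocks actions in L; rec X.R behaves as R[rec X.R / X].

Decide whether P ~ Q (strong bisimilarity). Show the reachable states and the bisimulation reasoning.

YES

P's transition system — 3 states:
  p0 = a.(a.0 + 0)\{b} → -a-> p1
  p1 = (a.0 + 0)\{b} → -a-> p2
  p2 = 0\{b} → ·
Q's transition system — 3 states:
  q0 = a.(a.0)\{b} → -a-> q1
  q1 = (a.0)\{b} → -a-> q2
  q2 = 0\{b} → ·
Partition-refinement fixed point:
  B0 = {p0, q0}
  B1 = {p1, q1}
  B2 = {p2, q2}
p0 ∈ B0, q0 ∈ B0 → same block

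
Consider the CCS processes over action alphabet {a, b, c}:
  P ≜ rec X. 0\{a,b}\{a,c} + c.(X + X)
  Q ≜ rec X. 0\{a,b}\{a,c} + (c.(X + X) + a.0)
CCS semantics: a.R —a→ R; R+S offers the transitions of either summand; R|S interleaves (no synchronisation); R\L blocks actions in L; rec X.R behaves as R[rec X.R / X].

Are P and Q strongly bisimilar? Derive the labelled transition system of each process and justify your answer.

NO

Reachable graph of P (2 states):
  p0 = rec X. 0\{a,b}\{a,c} + c.(X + X) → ··c··> p1
  p1 = (rec X. 0\{a,b}\{a,c} + c.(X + X)) + (rec X. 0\{a,b}\{a,c} + c.(X + X)) → ··c··> p1
Reachable graph of Q (3 states):
  q0 = rec X. 0\{a,b}\{a,c} + (c.(X + X) + a.0) → ··a··> q1, ··c··> q2
  q1 = 0 → stopped
  q2 = (rec X. 0\{a,b}\{a,c} + (c.(X + X) + a.0)) + (rec X. 0\{a,b}\{a,c} + (c.(X + X) + a.0)) → ··a··> q1, ··c··> q2
Partition-refinement fixed point:
  B0 = {p0, p1}
  B1 = {q0, q2}
  B2 = {q1}
p0 ∈ B0, q0 ∈ B1 → different blocks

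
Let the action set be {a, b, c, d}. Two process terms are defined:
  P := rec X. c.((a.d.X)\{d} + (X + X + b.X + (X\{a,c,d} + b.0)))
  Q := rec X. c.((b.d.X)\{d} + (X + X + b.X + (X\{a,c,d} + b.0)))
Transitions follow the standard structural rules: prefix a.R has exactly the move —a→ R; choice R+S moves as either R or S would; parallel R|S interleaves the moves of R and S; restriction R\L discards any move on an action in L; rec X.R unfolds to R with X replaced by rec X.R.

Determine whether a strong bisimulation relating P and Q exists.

NO

P's transition system — 4 states:
  u0 = rec X. c.((a.d.X)\{d} + (X + X + b.X + (X\{a,c,d} + b.0))) → --c--▸ u1
  u1 = (a.d.(rec X. c.((a.d.X)\{d} + (X + X + b.X + (X\{a,c,d} + b.0)))))\{d} + ((rec X. c.((a.d.X)\{d} + (X + X + b.X + (X\{a,c,d} + b.0)))) + (rec X. c.((a.d.X)\{d} + (X + X + b.X + (X\{a,c,d} + b.0)))) + b.(rec X. c.((a.d.X)\{d} + (X + X + b.X + (X\{a,c,d} + b.0)))) + ((rec X. c.((a.d.X)\{d} + (X + X + b.X + (X\{a,c,d} + b.0))))\{a,c,d} + b.0)) → --a--▸ u2, --b--▸ u0, --b--▸ u3, --c--▸ u1
  u2 = (d.(rec X. c.((a.d.X)\{d} + (X + X + b.X + (X\{a,c,d} + b.0)))))\{d} → stopped
  u3 = 0 → stopped
Q's transition system — 4 states:
  v0 = rec X. c.((b.d.X)\{d} + (X + X + b.X + (X\{a,c,d} + b.0))) → --c--▸ v1
  v1 = (b.d.(rec X. c.((b.d.X)\{d} + (X + X + b.X + (X\{a,c,d} + b.0)))))\{d} + ((rec X. c.((b.d.X)\{d} + (X + X + b.X + (X\{a,c,d} + b.0)))) + (rec X. c.((b.d.X)\{d} + (X + X + b.X + (X\{a,c,d} + b.0)))) + b.(rec X. c.((b.d.X)\{d} + (X + X + b.X + (X\{a,c,d} + b.0)))) + ((rec X. c.((b.d.X)\{d} + (X + X + b.X + (X\{a,c,d} + b.0))))\{a,c,d} + b.0)) → --b--▸ v0, --b--▸ v2, --b--▸ v3, --c--▸ v1
  v2 = (d.(rec X. c.((b.d.X)\{d} + (X + X + b.X + (X\{a,c,d} + b.0)))))\{d} → stopped
  v3 = 0 → stopped
Partition-refinement fixed point:
  B0 = {u0}
  B1 = {u1}
  B2 = {u2, u3, v2, v3}
  B3 = {v0}
  B4 = {v1}
u0 ∈ B0, v0 ∈ B3 → different blocks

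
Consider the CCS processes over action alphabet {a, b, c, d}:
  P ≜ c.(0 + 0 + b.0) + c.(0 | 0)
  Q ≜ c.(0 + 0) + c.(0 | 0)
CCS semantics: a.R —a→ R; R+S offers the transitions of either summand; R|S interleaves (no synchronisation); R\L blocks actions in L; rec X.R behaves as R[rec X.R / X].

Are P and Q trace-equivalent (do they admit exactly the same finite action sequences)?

Reachable graph of P (4 states):
  m0 = c.(0 + 0 + b.0) + c.(0 | 0) :: --c--▸ m1, --c--▸ m2
  m1 = 0 + 0 + b.0 :: --b--▸ m3
  m2 = 0 | 0 :: stopped
  m3 = 0 :: stopped
Reachable graph of Q (3 states):
  n0 = c.(0 + 0) + c.(0 | 0) :: --c--▸ n1, --c--▸ n2
  n1 = 0 + 0 :: stopped
  n2 = 0 | 0 :: stopped
Executing cb from P (initial set {m0}):
  step 1 (c): {m1, m2}
  step 2 (b): {m3}
  — P admits the full trace.
Executing cb from Q (initial set {n0}):
  step 1 (c): {n1, n2}
  step 2 (b): ∅ (Q stuck)

traces(P) ≠ traces(Q) — witness ⟨cb⟩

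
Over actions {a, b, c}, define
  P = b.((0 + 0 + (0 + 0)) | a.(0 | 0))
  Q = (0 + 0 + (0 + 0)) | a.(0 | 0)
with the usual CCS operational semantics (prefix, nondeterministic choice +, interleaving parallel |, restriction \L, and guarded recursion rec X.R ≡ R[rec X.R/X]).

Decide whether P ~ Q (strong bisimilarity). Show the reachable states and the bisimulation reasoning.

not bisimilar

LTS(P): 3 reachable states
  m0 = b.((0 + 0 + (0 + 0)) | a.(0 | 0)) | --b--▸ m1
  m1 = (0 + 0 + (0 + 0)) | a.(0 | 0) | --a--▸ m2
  m2 = (0 + 0 + (0 + 0)) | (0 | 0) | stopped
LTS(Q): 2 reachable states
  n0 = (0 + 0 + (0 + 0)) | a.(0 | 0) | --a--▸ n1
  n1 = (0 + 0 + (0 + 0)) | (0 | 0) | stopped
Bisimilarity quotient blocks:
  B0 = {m0}
  B1 = {m1, n0}
  B2 = {m2, n1}
m0 ∈ B0, n0 ∈ B1 → different blocks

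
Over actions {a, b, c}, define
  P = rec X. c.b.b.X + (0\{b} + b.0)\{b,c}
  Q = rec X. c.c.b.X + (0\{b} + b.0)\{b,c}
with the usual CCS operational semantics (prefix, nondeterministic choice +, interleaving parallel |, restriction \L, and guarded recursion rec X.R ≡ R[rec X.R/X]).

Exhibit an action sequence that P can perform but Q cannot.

P's transition system — 3 states:
  u0 = rec X. c.b.b.X + (0\{b} + b.0)\{b,c} has moves =c=> u1
  u1 = b.b.(rec X. c.b.b.X + (0\{b} + b.0)\{b,c}) has moves =b=> u2
  u2 = b.(rec X. c.b.b.X + (0\{b} + b.0)\{b,c}) has moves =b=> u0
Q's transition system — 3 states:
  v0 = rec X. c.c.b.X + (0\{b} + b.0)\{b,c} has moves =c=> v1
  v1 = c.b.(rec X. c.c.b.X + (0\{b} + b.0)\{b,c}) has moves =c=> v2
  v2 = b.(rec X. c.c.b.X + (0\{b} + b.0)\{b,c}) has moves =b=> v0
Trace ⟨cb⟩ through P, begin at {u0}:
  step 1 (c): {u1}
  step 2 (b): {u2}
  — P admits the full trace.
Trace ⟨cb⟩ through Q, begin at {v0}:
  step 1 (c): {v1}
  step 2 (b): no successor for Q

cb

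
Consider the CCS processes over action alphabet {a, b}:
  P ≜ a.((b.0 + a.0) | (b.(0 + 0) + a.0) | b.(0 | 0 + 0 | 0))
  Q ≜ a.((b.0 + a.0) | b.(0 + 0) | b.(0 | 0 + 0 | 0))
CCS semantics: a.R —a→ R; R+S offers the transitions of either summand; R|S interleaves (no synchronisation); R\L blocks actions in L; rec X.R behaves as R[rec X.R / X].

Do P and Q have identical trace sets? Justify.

P's transition system — 13 states:
  s0 = a.((b.0 + a.0) | (b.(0 + 0) + a.0) | b.(0 | 0 + 0 | 0)) | ··a··> s1
  s1 = (b.0 + a.0) | (b.(0 + 0) + a.0) | b.(0 | 0 + 0 | 0) | ··a··> s2, ··a··> s3, ··b··> s3, ··b··> s4, ··b··> s5
  s2 = (b.0 + a.0) | 0 | b.(0 | 0 + 0 | 0) | ··a··> s6, ··b··> s6, ··b··> s7
  s3 = 0 | (b.(0 + 0) + a.0) | b.(0 | 0 + 0 | 0) | ··a··> s6, ··b··> s8, ··b··> s9
  s4 = (b.0 + a.0) | (0 + 0) | b.(0 | 0 + 0 | 0) | ··a··> s8, ··b··> s10, ··b··> s8
  s5 = (b.0 + a.0) | (b.(0 + 0) + a.0) | (0 | 0 + 0 | 0) | ··a··> s7, ··a··> s9, ··b··> s10, ··b··> s9
  s6 = 0 | 0 | b.(0 | 0 + 0 | 0) | ··b··> s11
  s7 = (b.0 + a.0) | 0 | (0 | 0 + 0 | 0) | ··a··> s11, ··b··> s11
  s8 = 0 | (0 + 0) | b.(0 | 0 + 0 | 0) | ··b··> s12
  s9 = 0 | (b.(0 + 0) + a.0) | (0 | 0 + 0 | 0) | ··a··> s11, ··b··> s12
  s10 = (b.0 + a.0) | (0 + 0) | (0 | 0 + 0 | 0) | ··a··> s12, ··b··> s12
  s11 = 0 | 0 | (0 | 0 + 0 | 0) | stopped
  s12 = 0 | (0 + 0) | (0 | 0 + 0 | 0) | stopped
Q's transition system — 9 states:
  t0 = a.((b.0 + a.0) | b.(0 + 0) | b.(0 | 0 + 0 | 0)) | ··a··> t1
  t1 = (b.0 + a.0) | b.(0 + 0) | b.(0 | 0 + 0 | 0) | ··a··> t2, ··b··> t2, ··b··> t3, ··b··> t4
  t2 = 0 | b.(0 + 0) | b.(0 | 0 + 0 | 0) | ··b··> t5, ··b··> t6
  t3 = (b.0 + a.0) | (0 + 0) | b.(0 | 0 + 0 | 0) | ··a··> t5, ··b··> t5, ··b··> t7
  t4 = (b.0 + a.0) | b.(0 + 0) | (0 | 0 + 0 | 0) | ··a··> t6, ··b··> t6, ··b··> t7
  t5 = 0 | (0 + 0) | b.(0 | 0 + 0 | 0) | ··b··> t8
  t6 = 0 | b.(0 + 0) | (0 | 0 + 0 | 0) | ··b··> t8
  t7 = (b.0 + a.0) | (0 + 0) | (0 | 0 + 0 | 0) | ··a··> t8, ··b··> t8
  t8 = 0 | (0 + 0) | (0 | 0 + 0 | 0) | stopped
Run σ = ⟨aaa⟩ on P: start {s0}
  after a @ step 1: {s1}
  after a @ step 2: {s2, s3}
  after a @ step 3: {s6}
  — P admits the full trace.
Run σ = ⟨aaa⟩ on Q: start {t0}
  after a @ step 1: {t1}
  after a @ step 2: {t2}
  after a @ step 3: ∅  — Q cannot continue

NO — witness ⟨aaa⟩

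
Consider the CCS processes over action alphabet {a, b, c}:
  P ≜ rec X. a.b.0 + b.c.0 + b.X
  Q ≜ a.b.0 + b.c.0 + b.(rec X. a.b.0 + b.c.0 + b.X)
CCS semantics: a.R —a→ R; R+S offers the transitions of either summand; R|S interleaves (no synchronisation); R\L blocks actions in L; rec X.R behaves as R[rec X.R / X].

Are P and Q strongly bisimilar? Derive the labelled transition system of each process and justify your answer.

Reachable graph of P (4 states):
  p0 = rec X. a.b.0 + b.c.0 + b.X | —a→ p1, —b→ p0, —b→ p2
  p1 = b.0 | —b→ p3
  p2 = c.0 | —c→ p3
  p3 = 0 | ·
Reachable graph of Q (5 states):
  q0 = a.b.0 + b.c.0 + b.(rec X. a.b.0 + b.c.0 + b.X) | —a→ q1, —b→ q2, —b→ q3
  q1 = b.0 | —b→ q4
  q2 = c.0 | —c→ q4
  q3 = rec X. a.b.0 + b.c.0 + b.X | —a→ q1, —b→ q2, —b→ q3
  q4 = 0 | ·
Bisimilarity quotient blocks:
  B0 = {p0, q0, q3}
  B1 = {p1, q1}
  B2 = {p3, q4}
  B3 = {p2, q2}
p0 ∈ B0, q0 ∈ B0 → same block

YES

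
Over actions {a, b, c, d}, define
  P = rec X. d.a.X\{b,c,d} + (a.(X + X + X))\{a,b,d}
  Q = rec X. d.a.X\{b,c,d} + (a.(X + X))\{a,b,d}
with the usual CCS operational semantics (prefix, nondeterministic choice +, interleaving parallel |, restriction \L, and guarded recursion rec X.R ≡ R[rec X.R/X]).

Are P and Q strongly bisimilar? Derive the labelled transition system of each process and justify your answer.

bisimilar

Reachable graph of P (3 states):
  u0 = rec X. d.a.X\{b,c,d} + (a.(X + X + X))\{a,b,d} → —d→ u1
  u1 = a.(rec X. d.a.X\{b,c,d} + (a.(X + X + X))\{a,b,d})\{b,c,d} → —a→ u2
  u2 = (rec X. d.a.X\{b,c,d} + (a.(X + X + X))\{a,b,d})\{b,c,d} → ∅
Reachable graph of Q (3 states):
  v0 = rec X. d.a.X\{b,c,d} + (a.(X + X))\{a,b,d} → —d→ v1
  v1 = a.(rec X. d.a.X\{b,c,d} + (a.(X + X))\{a,b,d})\{b,c,d} → —a→ v2
  v2 = (rec X. d.a.X\{b,c,d} + (a.(X + X))\{a,b,d})\{b,c,d} → ∅
Coarsest stable partition (strong bisimilarity classes):
  B0 = {u0, v0}
  B1 = {u1, v1}
  B2 = {u2, v2}
u0 ∈ B0, v0 ∈ B0 → same block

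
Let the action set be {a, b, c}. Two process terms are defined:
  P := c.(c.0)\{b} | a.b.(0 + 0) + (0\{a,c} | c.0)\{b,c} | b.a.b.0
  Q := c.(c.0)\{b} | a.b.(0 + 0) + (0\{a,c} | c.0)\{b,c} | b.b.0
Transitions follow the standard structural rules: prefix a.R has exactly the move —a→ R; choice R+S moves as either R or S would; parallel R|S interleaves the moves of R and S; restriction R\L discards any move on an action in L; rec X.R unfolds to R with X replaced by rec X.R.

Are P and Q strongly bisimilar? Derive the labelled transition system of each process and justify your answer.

P's transition system — 12 states:
  u0 = c.(c.0)\{b} | a.b.(0 + 0) + (0\{a,c} | c.0)\{b,c} | b.a.b.0 :: -a-> u1, -b-> u2, -c-> u3
  u1 = c.(c.0)\{b} | b.(0 + 0) :: -b-> u4, -c-> u5
  u2 = (0\{a,c} | c.0)\{b,c} | a.b.0 :: -a-> u6
  u3 = (c.0)\{b} | a.b.(0 + 0) :: -a-> u5, -c-> u7
  u4 = c.(c.0)\{b} | (0 + 0) :: -c-> u8
  u5 = (c.0)\{b} | b.(0 + 0) :: -b-> u8, -c-> u9
  u6 = (0\{a,c} | c.0)\{b,c} | b.0 :: -b-> u10
  u7 = 0\{b} | a.b.(0 + 0) :: -a-> u9
  u8 = (c.0)\{b} | (0 + 0) :: -c-> u11
  u9 = 0\{b} | b.(0 + 0) :: -b-> u11
  u10 = (0\{a,c} | c.0)\{b,c} | 0 :: (no moves)
  u11 = 0\{b} | (0 + 0) :: (no moves)
Q's transition system — 11 states:
  v0 = c.(c.0)\{b} | a.b.(0 + 0) + (0\{a,c} | c.0)\{b,c} | b.b.0 :: -a-> v1, -b-> v2, -c-> v3
  v1 = c.(c.0)\{b} | b.(0 + 0) :: -b-> v4, -c-> v5
  v2 = (0\{a,c} | c.0)\{b,c} | b.0 :: -b-> v6
  v3 = (c.0)\{b} | a.b.(0 + 0) :: -a-> v5, -c-> v7
  v4 = c.(c.0)\{b} | (0 + 0) :: -c-> v8
  v5 = (c.0)\{b} | b.(0 + 0) :: -b-> v8, -c-> v9
  v6 = (0\{a,c} | c.0)\{b,c} | 0 :: (no moves)
  v7 = 0\{b} | a.b.(0 + 0) :: -a-> v9
  v8 = (c.0)\{b} | (0 + 0) :: -c-> v10
  v9 = 0\{b} | b.(0 + 0) :: -b-> v10
  v10 = 0\{b} | (0 + 0) :: (no moves)
Partition-refinement fixed point:
  B0 = {u0}
  B1 = {u2, u7, v7}
  B2 = {u6, u9, v2, v9}
  B3 = {u10, u11, v10, v6}
  B4 = {u1, v1}
  B5 = {u4, v4}
  B6 = {u8, v8}
  B7 = {u5, v5}
  B8 = {u3, v3}
  B9 = {v0}
u0 ∈ B0, v0 ∈ B9 → different blocks

not bisimilar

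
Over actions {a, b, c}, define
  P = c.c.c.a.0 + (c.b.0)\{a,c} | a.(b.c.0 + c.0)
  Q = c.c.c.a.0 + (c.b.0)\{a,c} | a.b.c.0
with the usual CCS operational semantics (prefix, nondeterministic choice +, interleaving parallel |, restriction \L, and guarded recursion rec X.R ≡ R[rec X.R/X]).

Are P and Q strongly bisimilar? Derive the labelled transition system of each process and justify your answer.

Reachable graph of P (8 states):
  p0 = c.c.c.a.0 + (c.b.0)\{a,c} | a.(b.c.0 + c.0) :: --a--▸ p1, --c--▸ p2
  p1 = (c.b.0)\{a,c} | (b.c.0 + c.0) :: --b--▸ p3, --c--▸ p4
  p2 = c.c.a.0 :: --c--▸ p5
  p3 = (c.b.0)\{a,c} | c.0 :: --c--▸ p4
  p4 = (c.b.0)\{a,c} | 0 :: stopped
  p5 = c.a.0 :: --c--▸ p6
  p6 = a.0 :: --a--▸ p7
  p7 = 0 :: stopped
Reachable graph of Q (8 states):
  q0 = c.c.c.a.0 + (c.b.0)\{a,c} | a.b.c.0 :: --a--▸ q1, --c--▸ q2
  q1 = (c.b.0)\{a,c} | b.c.0 :: --b--▸ q3
  q2 = c.c.a.0 :: --c--▸ q4
  q3 = (c.b.0)\{a,c} | c.0 :: --c--▸ q5
  q4 = c.a.0 :: --c--▸ q6
  q5 = (c.b.0)\{a,c} | 0 :: stopped
  q6 = a.0 :: --a--▸ q7
  q7 = 0 :: stopped
Coarsest stable partition (strong bisimilarity classes):
  B0 = {p0}
  B1 = {p2, q2}
  B2 = {p5, q4}
  B3 = {p6, q6}
  B4 = {p4, p7, q5, q7}
  B5 = {p1}
  B6 = {p3, q3}
  B7 = {q0}
  B8 = {q1}
p0 ∈ B0, q0 ∈ B7 → different blocks

not bisimilar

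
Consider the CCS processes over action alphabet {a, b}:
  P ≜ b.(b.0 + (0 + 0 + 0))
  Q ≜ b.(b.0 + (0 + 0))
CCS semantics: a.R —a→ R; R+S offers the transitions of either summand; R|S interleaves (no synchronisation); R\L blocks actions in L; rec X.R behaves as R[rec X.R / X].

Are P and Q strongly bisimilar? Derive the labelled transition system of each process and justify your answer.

Reachable graph of P (3 states):
  s0 = b.(b.0 + (0 + 0 + 0)) has moves ··b··> s1
  s1 = b.0 + (0 + 0 + 0) has moves ··b··> s2
  s2 = 0 has moves (no moves)
Reachable graph of Q (3 states):
  t0 = b.(b.0 + (0 + 0)) has moves ··b··> t1
  t1 = b.0 + (0 + 0) has moves ··b··> t2
  t2 = 0 has moves (no moves)
Partition-refinement fixed point:
  B0 = {s0, t0}
  B1 = {s1, t1}
  B2 = {s2, t2}
s0 ∈ B0, t0 ∈ B0 → same block

P ~ Q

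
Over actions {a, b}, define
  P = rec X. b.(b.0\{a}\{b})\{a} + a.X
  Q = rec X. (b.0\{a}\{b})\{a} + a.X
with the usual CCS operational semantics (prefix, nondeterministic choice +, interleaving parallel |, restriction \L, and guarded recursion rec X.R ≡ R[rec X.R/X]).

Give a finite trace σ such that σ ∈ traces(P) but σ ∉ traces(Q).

bb

LTS(P): 3 reachable states
  m0 = rec X. b.(b.0\{a}\{b})\{a} + a.X → --a--▸ m0, --b--▸ m1
  m1 = (b.0\{a}\{b})\{a} → --b--▸ m2
  m2 = 0\{a}\{b}\{a} → (no moves)
LTS(Q): 2 reachable states
  n0 = rec X. (b.0\{a}\{b})\{a} + a.X → --a--▸ n0, --b--▸ n1
  n1 = 0\{a}\{b}\{a} → (no moves)
Run σ = ⟨bb⟩ on P: start {m0}
  after b @ step 1: {m1}
  after b @ step 2: {m2}
  ✓ P
Run σ = ⟨bb⟩ on Q: start {n0}
  after b @ step 1: {n1}
  after b @ step 2: no successor for Q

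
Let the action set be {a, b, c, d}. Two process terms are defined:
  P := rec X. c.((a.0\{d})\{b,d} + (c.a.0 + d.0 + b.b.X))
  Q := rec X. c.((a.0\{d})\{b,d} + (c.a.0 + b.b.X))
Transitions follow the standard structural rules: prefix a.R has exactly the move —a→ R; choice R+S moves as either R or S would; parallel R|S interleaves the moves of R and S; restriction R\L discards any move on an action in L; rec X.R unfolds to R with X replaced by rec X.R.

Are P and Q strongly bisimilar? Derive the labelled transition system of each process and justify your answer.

Reachable graph of P (6 states):
  p0 = rec X. c.((a.0\{d})\{b,d} + (c.a.0 + d.0 + b.b.X)) ⊢ =c=> p1
  p1 = (a.0\{d})\{b,d} + (c.a.0 + d.0 + b.b.(rec X. c.((a.0\{d})\{b,d} + (c.a.0 + d.0 + b.b.X)))) ⊢ =a=> p2, =b=> p3, =c=> p4, =d=> p5
  p2 = 0\{d}\{b,d} ⊢ deadlocked
  p3 = b.(rec X. c.((a.0\{d})\{b,d} + (c.a.0 + d.0 + b.b.X))) ⊢ =b=> p0
  p4 = a.0 ⊢ =a=> p5
  p5 = 0 ⊢ deadlocked
Reachable graph of Q (6 states):
  q0 = rec X. c.((a.0\{d})\{b,d} + (c.a.0 + b.b.X)) ⊢ =c=> q1
  q1 = (a.0\{d})\{b,d} + (c.a.0 + b.b.(rec X. c.((a.0\{d})\{b,d} + (c.a.0 + b.b.X)))) ⊢ =a=> q2, =b=> q3, =c=> q4
  q2 = 0\{d}\{b,d} ⊢ deadlocked
  q3 = b.(rec X. c.((a.0\{d})\{b,d} + (c.a.0 + b.b.X))) ⊢ =b=> q0
  q4 = a.0 ⊢ =a=> q5
  q5 = 0 ⊢ deadlocked
Coarsest stable partition (strong bisimilarity classes):
  B0 = {p0}
  B1 = {p1}
  B2 = {p2, p5, q2, q5}
  B3 = {p3}
  B4 = {p4, q4}
  B5 = {q0}
  B6 = {q1}
  B7 = {q3}
p0 ∈ B0, q0 ∈ B5 → different blocks

NO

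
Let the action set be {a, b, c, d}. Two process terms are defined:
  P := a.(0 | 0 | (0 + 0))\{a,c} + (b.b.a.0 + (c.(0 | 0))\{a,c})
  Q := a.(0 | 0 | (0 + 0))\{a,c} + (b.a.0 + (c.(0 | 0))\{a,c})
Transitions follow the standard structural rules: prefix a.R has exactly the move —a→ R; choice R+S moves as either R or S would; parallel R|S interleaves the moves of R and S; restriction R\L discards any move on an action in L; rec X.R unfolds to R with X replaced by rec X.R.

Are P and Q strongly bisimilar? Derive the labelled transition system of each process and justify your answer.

LTS(P): 5 reachable states
  m0 = a.(0 | 0 | (0 + 0))\{a,c} + (b.b.a.0 + (c.(0 | 0))\{a,c}) → ··a··> m1, ··b··> m2
  m1 = (0 | 0 | (0 + 0))\{a,c} → ·
  m2 = b.a.0 → ··b··> m3
  m3 = a.0 → ··a··> m4
  m4 = 0 → ·
LTS(Q): 4 reachable states
  n0 = a.(0 | 0 | (0 + 0))\{a,c} + (b.a.0 + (c.(0 | 0))\{a,c}) → ··a··> n1, ··b··> n2
  n1 = (0 | 0 | (0 + 0))\{a,c} → ·
  n2 = a.0 → ··a··> n3
  n3 = 0 → ·
Bisimilarity quotient blocks:
  B0 = {m0}
  B1 = {m1, m4, n1, n3}
  B2 = {m2}
  B3 = {m3, n2}
  B4 = {n0}
m0 ∈ B0, n0 ∈ B4 → different blocks

not bisimilar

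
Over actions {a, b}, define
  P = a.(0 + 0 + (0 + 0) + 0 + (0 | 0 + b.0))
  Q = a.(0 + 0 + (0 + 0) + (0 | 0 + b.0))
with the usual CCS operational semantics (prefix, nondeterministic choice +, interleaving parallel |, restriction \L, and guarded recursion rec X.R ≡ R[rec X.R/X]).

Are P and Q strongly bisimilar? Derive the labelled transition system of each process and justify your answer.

YES

Reachable graph of P (3 states):
  s0 = a.(0 + 0 + (0 + 0) + 0 + (0 | 0 + b.0)) :: --a--▸ s1
  s1 = 0 + 0 + (0 + 0) + 0 + (0 | 0 + b.0) :: --b--▸ s2
  s2 = 0 :: ·
Reachable graph of Q (3 states):
  t0 = a.(0 + 0 + (0 + 0) + (0 | 0 + b.0)) :: --a--▸ t1
  t1 = 0 + 0 + (0 + 0) + (0 | 0 + b.0) :: --b--▸ t2
  t2 = 0 :: ·
Coarsest stable partition (strong bisimilarity classes):
  B0 = {s0, t0}
  B1 = {s1, t1}
  B2 = {s2, t2}
s0 ∈ B0, t0 ∈ B0 → same block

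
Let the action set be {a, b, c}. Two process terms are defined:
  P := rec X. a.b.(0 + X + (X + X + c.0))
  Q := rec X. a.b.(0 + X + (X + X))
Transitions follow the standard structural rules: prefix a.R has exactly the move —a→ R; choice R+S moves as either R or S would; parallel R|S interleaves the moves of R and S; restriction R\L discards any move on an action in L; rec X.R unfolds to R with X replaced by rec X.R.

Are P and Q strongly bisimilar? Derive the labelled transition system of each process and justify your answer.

LTS(P): 4 reachable states
  s0 = rec X. a.b.(0 + X + (X + X + c.0)) → --a--▸ s1
  s1 = b.(0 + (rec X. a.b.(0 + X + (X + X + c.0))) + ((rec X. a.b.(0 + X + (X + X + c.0))) + (rec X. a.b.(0 + X + (X + X + c.0))) + c.0)) → --b--▸ s2
  s2 = 0 + (rec X. a.b.(0 + X + (X + X + c.0))) + ((rec X. a.b.(0 + X + (X + X + c.0))) + (rec X. a.b.(0 + X + (X + X + c.0))) + c.0) → --a--▸ s1, --c--▸ s3
  s3 = 0 → ·
LTS(Q): 3 reachable states
  t0 = rec X. a.b.(0 + X + (X + X)) → --a--▸ t1
  t1 = b.(0 + (rec X. a.b.(0 + X + (X + X))) + ((rec X. a.b.(0 + X + (X + X))) + (rec X. a.b.(0 + X + (X + X))))) → --b--▸ t2
  t2 = 0 + (rec X. a.b.(0 + X + (X + X))) + ((rec X. a.b.(0 + X + (X + X))) + (rec X. a.b.(0 + X + (X + X)))) → --a--▸ t1
Partition-refinement fixed point:
  B0 = {s0}
  B1 = {s1}
  B2 = {s2}
  B3 = {s3}
  B4 = {t0, t2}
  B5 = {t1}
s0 ∈ B0, t0 ∈ B4 → different blocks

NO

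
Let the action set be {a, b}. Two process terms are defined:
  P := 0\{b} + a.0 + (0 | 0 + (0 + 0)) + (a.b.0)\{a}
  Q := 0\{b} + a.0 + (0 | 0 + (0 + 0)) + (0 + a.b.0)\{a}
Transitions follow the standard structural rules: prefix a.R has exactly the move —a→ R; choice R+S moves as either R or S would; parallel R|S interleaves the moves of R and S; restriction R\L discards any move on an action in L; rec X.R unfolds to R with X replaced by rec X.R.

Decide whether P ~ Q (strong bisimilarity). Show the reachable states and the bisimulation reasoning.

bisimilar

P's transition system — 2 states:
  s0 = 0\{b} + a.0 + (0 | 0 + (0 + 0)) + (a.b.0)\{a} :: -a-> s1
  s1 = 0 :: ∅
Q's transition system — 2 states:
  t0 = 0\{b} + a.0 + (0 | 0 + (0 + 0)) + (0 + a.b.0)\{a} :: -a-> t1
  t1 = 0 :: ∅
Bisimilarity quotient blocks:
  B0 = {s0, t0}
  B1 = {s1, t1}
s0 ∈ B0, t0 ∈ B0 → same block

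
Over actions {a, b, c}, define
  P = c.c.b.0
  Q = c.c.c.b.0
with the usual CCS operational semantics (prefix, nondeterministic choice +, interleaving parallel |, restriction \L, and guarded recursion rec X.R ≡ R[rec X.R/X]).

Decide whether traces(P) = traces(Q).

NO — witness ⟨ccb⟩

Reachable graph of P (4 states):
  s0 = c.c.b.0 :: -c-> s1
  s1 = c.b.0 :: -c-> s2
  s2 = b.0 :: -b-> s3
  s3 = 0 :: (no moves)
Reachable graph of Q (5 states):
  t0 = c.c.c.b.0 :: -c-> t1
  t1 = c.c.b.0 :: -c-> t2
  t2 = c.b.0 :: -c-> t3
  t3 = b.0 :: -b-> t4
  t4 = 0 :: (no moves)
Trace ⟨ccb⟩ through P, begin at {s0}:
  step 1 (c): {s1}
  step 2 (c): {s2}
  step 3 (b): {s3}
  P completes σ.
Trace ⟨ccb⟩ through Q, begin at {t0}:
  step 1 (c): {t1}
  step 2 (c): {t2}
  step 3 (b): ∅  — Q cannot continue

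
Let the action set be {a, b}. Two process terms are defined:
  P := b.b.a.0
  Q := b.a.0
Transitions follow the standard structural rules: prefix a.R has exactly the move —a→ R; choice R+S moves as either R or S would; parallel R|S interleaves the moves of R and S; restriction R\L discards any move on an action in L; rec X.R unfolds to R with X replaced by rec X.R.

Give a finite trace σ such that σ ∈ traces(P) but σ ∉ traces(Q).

LTS(P): 4 reachable states
  s0 = b.b.a.0 | =b=> s1
  s1 = b.a.0 | =b=> s2
  s2 = a.0 | =a=> s3
  s3 = 0 | stopped
LTS(Q): 3 reachable states
  t0 = b.a.0 | =b=> t1
  t1 = a.0 | =a=> t2
  t2 = 0 | stopped
Trace ⟨bb⟩ through P, begin at {s0}:
  after b @ step 1: {s1}
  after b @ step 2: {s2}
  ✓ P
Trace ⟨bb⟩ through Q, begin at {t0}:
  after b @ step 1: {t1}
  after b @ step 2: ∅  — Q cannot continue

bb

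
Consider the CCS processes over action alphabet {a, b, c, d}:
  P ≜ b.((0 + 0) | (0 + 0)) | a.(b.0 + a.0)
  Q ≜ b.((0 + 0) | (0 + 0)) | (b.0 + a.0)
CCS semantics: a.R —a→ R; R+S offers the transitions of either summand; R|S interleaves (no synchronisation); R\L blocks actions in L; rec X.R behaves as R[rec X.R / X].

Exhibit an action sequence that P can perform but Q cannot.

Reachable graph of P (6 states):
  s0 = b.((0 + 0) | (0 + 0)) | a.(b.0 + a.0) ⊢ ··a··> s1, ··b··> s2
  s1 = b.((0 + 0) | (0 + 0)) | (b.0 + a.0) ⊢ ··a··> s3, ··b··> s3, ··b··> s4
  s2 = (0 + 0) | (0 + 0) | a.(b.0 + a.0) ⊢ ··a··> s4
  s3 = b.((0 + 0) | (0 + 0)) | 0 ⊢ ··b··> s5
  s4 = (0 + 0) | (0 + 0) | (b.0 + a.0) ⊢ ··a··> s5, ··b··> s5
  s5 = (0 + 0) | (0 + 0) | 0 ⊢ ∅
Reachable graph of Q (4 states):
  t0 = b.((0 + 0) | (0 + 0)) | (b.0 + a.0) ⊢ ··a··> t1, ··b··> t1, ··b··> t2
  t1 = b.((0 + 0) | (0 + 0)) | 0 ⊢ ··b··> t3
  t2 = (0 + 0) | (0 + 0) | (b.0 + a.0) ⊢ ··a··> t3, ··b··> t3
  t3 = (0 + 0) | (0 + 0) | 0 ⊢ ∅
Trace ⟨aa⟩ through P, begin at {s0}:
  after a @ step 1: {s1}
  after a @ step 2: {s3}
  P completes σ.
Trace ⟨aa⟩ through Q, begin at {t0}:
  after a @ step 1: {t1}
  after a @ step 2: ∅  — Q cannot continue

aa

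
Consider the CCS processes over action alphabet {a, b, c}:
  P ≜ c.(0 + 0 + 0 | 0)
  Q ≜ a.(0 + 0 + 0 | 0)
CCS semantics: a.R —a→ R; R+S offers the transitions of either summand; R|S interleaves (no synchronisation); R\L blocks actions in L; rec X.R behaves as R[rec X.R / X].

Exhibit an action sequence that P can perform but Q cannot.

Reachable graph of P (2 states):
  s0 = c.(0 + 0 + 0 | 0) ⊢ -c-> s1
  s1 = 0 + 0 + 0 | 0 ⊢ ∅
Reachable graph of Q (2 states):
  t0 = a.(0 + 0 + 0 | 0) ⊢ -a-> t1
  t1 = 0 + 0 + 0 | 0 ⊢ ∅
Run σ = ⟨c⟩ on P: start {s0}
  [1] c ⇒ {s1}
  P completes σ.
Run σ = ⟨c⟩ on Q: start {t0}
  [1] c ⇒ ∅ (Q stuck)

c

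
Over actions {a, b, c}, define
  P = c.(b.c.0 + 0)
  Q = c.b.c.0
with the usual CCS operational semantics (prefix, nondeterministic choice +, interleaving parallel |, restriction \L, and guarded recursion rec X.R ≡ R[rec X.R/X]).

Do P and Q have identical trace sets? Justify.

YES

LTS(P): 4 reachable states
  s0 = c.(b.c.0 + 0) | ··c··> s1
  s1 = b.c.0 + 0 | ··b··> s2
  s2 = c.0 | ··c··> s3
  s3 = 0 | ∅
LTS(Q): 4 reachable states
  t0 = c.b.c.0 | ··c··> t1
  t1 = b.c.0 | ··b··> t2
  t2 = c.0 | ··c··> t3
  t3 = 0 | ∅
Partition-refinement fixed point:
  B0 = {s0, t0}
  B1 = {s1, t1}
  B2 = {s2, t2}
  B3 = {s3, t3}
s0 ∈ B0, t0 ∈ B0 → same block
Bisimilar ⇒ trace-equivalent.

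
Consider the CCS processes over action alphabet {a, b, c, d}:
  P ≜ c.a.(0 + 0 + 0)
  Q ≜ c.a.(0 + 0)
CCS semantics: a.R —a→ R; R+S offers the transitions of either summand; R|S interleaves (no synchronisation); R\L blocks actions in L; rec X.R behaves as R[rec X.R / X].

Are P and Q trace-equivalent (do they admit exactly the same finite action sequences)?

traces(P) = traces(Q)

Reachable graph of P (3 states):
  m0 = c.a.(0 + 0 + 0) | -c-> m1
  m1 = a.(0 + 0 + 0) | -a-> m2
  m2 = 0 + 0 + 0 | ∅
Reachable graph of Q (3 states):
  n0 = c.a.(0 + 0) | -c-> n1
  n1 = a.(0 + 0) | -a-> n2
  n2 = 0 + 0 | ∅
Coarsest stable partition (strong bisimilarity classes):
  B0 = {m0, n0}
  B1 = {m1, n1}
  B2 = {m2, n2}
m0 ∈ B0, n0 ∈ B0 → same block
Bisimilar ⇒ trace-equivalent.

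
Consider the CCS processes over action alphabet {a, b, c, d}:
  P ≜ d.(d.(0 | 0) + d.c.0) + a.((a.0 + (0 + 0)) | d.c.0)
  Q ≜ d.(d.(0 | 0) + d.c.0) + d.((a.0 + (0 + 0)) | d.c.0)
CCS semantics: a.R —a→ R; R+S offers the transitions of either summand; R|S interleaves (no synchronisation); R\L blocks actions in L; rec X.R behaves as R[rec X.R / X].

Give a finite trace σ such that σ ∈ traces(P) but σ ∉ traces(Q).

a

P's transition system — 10 states:
  m0 = d.(d.(0 | 0) + d.c.0) + a.((a.0 + (0 + 0)) | d.c.0) → ··a··> m1, ··d··> m2
  m1 = (a.0 + (0 + 0)) | d.c.0 → ··a··> m3, ··d··> m4
  m2 = d.(0 | 0) + d.c.0 → ··d··> m5, ··d··> m6
  m3 = 0 | d.c.0 → ··d··> m7
  m4 = (a.0 + (0 + 0)) | c.0 → ··a··> m7, ··c··> m8
  m5 = 0 | 0 → stopped
  m6 = c.0 → ··c··> m9
  m7 = 0 | c.0 → ··c··> m5
  m8 = (a.0 + (0 + 0)) | 0 → ··a··> m5
  m9 = 0 → stopped
Q's transition system — 10 states:
  n0 = d.(d.(0 | 0) + d.c.0) + d.((a.0 + (0 + 0)) | d.c.0) → ··d··> n1, ··d··> n2
  n1 = (a.0 + (0 + 0)) | d.c.0 → ··a··> n3, ··d··> n4
  n2 = d.(0 | 0) + d.c.0 → ··d··> n5, ··d··> n6
  n3 = 0 | d.c.0 → ··d··> n7
  n4 = (a.0 + (0 + 0)) | c.0 → ··a··> n7, ··c··> n8
  n5 = 0 | 0 → stopped
  n6 = c.0 → ··c··> n9
  n7 = 0 | c.0 → ··c··> n5
  n8 = (a.0 + (0 + 0)) | 0 → ··a··> n5
  n9 = 0 → stopped
Run σ = ⟨a⟩ on P: start {m0}
  after a @ step 1: {m1}
  — P admits the full trace.
Run σ = ⟨a⟩ on Q: start {n0}
  after a @ step 1: ∅  — Q cannot continue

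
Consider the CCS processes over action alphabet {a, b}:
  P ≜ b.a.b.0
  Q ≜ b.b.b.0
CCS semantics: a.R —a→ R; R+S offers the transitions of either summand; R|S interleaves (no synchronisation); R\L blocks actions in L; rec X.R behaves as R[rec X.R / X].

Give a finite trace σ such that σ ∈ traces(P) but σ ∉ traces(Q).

LTS(P): 4 reachable states
  m0 = b.a.b.0 has moves —b→ m1
  m1 = a.b.0 has moves —a→ m2
  m2 = b.0 has moves —b→ m3
  m3 = 0 has moves ∅
LTS(Q): 4 reachable states
  n0 = b.b.b.0 has moves —b→ n1
  n1 = b.b.0 has moves —b→ n2
  n2 = b.0 has moves —b→ n3
  n3 = 0 has moves ∅
Trace ⟨ba⟩ through P, begin at {m0}:
  step 1 (b): {m1}
  step 2 (a): {m2}
  P completes σ.
Trace ⟨ba⟩ through Q, begin at {n0}:
  step 1 (b): {n1}
  step 2 (a): no successor for Q

ba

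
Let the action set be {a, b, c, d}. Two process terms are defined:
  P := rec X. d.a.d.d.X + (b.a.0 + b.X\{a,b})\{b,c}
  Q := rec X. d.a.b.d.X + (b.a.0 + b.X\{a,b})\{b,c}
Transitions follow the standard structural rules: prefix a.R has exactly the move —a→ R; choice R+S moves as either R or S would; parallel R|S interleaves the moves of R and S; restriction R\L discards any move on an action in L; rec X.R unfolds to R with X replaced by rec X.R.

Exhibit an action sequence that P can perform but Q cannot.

Reachable graph of P (4 states):
  m0 = rec X. d.a.d.d.X + (b.a.0 + b.X\{a,b})\{b,c} has moves —d→ m1
  m1 = a.d.d.(rec X. d.a.d.d.X + (b.a.0 + b.X\{a,b})\{b,c}) has moves —a→ m2
  m2 = d.d.(rec X. d.a.d.d.X + (b.a.0 + b.X\{a,b})\{b,c}) has moves —d→ m3
  m3 = d.(rec X. d.a.d.d.X + (b.a.0 + b.X\{a,b})\{b,c}) has moves —d→ m0
Reachable graph of Q (4 states):
  n0 = rec X. d.a.b.d.X + (b.a.0 + b.X\{a,b})\{b,c} has moves —d→ n1
  n1 = a.b.d.(rec X. d.a.b.d.X + (b.a.0 + b.X\{a,b})\{b,c}) has moves —a→ n2
  n2 = b.d.(rec X. d.a.b.d.X + (b.a.0 + b.X\{a,b})\{b,c}) has moves —b→ n3
  n3 = d.(rec X. d.a.b.d.X + (b.a.0 + b.X\{a,b})\{b,c}) has moves —d→ n0
Trace ⟨dad⟩ through P, begin at {m0}:
  step 1 (d): {m1}
  step 2 (a): {m2}
  step 3 (d): {m3}
  P completes σ.
Trace ⟨dad⟩ through Q, begin at {n0}:
  step 1 (d): {n1}
  step 2 (a): {n2}
  step 3 (d): no successor for Q

dad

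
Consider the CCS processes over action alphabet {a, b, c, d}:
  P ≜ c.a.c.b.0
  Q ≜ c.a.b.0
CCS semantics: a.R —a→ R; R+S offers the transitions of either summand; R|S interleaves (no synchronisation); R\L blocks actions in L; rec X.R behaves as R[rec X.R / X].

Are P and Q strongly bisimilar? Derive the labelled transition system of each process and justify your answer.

LTS(P): 5 reachable states
  u0 = c.a.c.b.0 → —c→ u1
  u1 = a.c.b.0 → —a→ u2
  u2 = c.b.0 → —c→ u3
  u3 = b.0 → —b→ u4
  u4 = 0 → ∅
LTS(Q): 4 reachable states
  v0 = c.a.b.0 → —c→ v1
  v1 = a.b.0 → —a→ v2
  v2 = b.0 → —b→ v3
  v3 = 0 → ∅
Coarsest stable partition (strong bisimilarity classes):
  B0 = {u0}
  B1 = {u1}
  B2 = {u2}
  B3 = {u3, v2}
  B4 = {u4, v3}
  B5 = {v0}
  B6 = {v1}
u0 ∈ B0, v0 ∈ B5 → different blocks

not bisimilar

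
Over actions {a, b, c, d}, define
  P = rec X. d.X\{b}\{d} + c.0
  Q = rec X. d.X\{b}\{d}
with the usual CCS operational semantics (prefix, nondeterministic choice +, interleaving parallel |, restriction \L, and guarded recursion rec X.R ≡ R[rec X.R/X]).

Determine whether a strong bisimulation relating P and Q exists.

P's transition system — 4 states:
  s0 = rec X. d.X\{b}\{d} + c.0 | --c--▸ s1, --d--▸ s2
  s1 = 0 | deadlocked
  s2 = (rec X. d.X\{b}\{d} + c.0)\{b}\{d} | --c--▸ s3
  s3 = 0\{b}\{d} | deadlocked
Q's transition system — 2 states:
  t0 = rec X. d.X\{b}\{d} | --d--▸ t1
  t1 = (rec X. d.X\{b}\{d})\{b}\{d} | deadlocked
Partition-refinement fixed point:
  B0 = {s0}
  B1 = {s1, s3, t1}
  B2 = {s2}
  B3 = {t0}
s0 ∈ B0, t0 ∈ B3 → different blocks

P ≁ Q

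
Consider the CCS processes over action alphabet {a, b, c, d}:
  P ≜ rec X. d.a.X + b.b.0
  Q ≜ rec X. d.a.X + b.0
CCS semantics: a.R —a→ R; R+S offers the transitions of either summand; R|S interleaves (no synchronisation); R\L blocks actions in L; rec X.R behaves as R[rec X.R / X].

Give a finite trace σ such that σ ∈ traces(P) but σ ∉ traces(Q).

bb

LTS(P): 4 reachable states
  u0 = rec X. d.a.X + b.b.0 :: ··b··> u1, ··d··> u2
  u1 = b.0 :: ··b··> u3
  u2 = a.(rec X. d.a.X + b.b.0) :: ··a··> u0
  u3 = 0 :: (no moves)
LTS(Q): 3 reachable states
  v0 = rec X. d.a.X + b.0 :: ··b··> v1, ··d··> v2
  v1 = 0 :: (no moves)
  v2 = a.(rec X. d.a.X + b.0) :: ··a··> v0
Run σ = ⟨bb⟩ on P: start {u0}
  [1] b ⇒ {u1}
  [2] b ⇒ {u3}
  P completes σ.
Run σ = ⟨bb⟩ on Q: start {v0}
  [1] b ⇒ {v1}
  [2] b ⇒ no successor for Q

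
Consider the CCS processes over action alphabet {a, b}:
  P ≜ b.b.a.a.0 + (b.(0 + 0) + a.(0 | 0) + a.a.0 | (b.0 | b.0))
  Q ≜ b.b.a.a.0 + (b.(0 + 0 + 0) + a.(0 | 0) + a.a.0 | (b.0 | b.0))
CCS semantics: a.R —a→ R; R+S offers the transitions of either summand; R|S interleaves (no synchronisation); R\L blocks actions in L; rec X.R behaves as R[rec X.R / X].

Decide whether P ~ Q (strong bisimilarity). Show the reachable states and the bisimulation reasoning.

LTS(P): 18 reachable states
  m0 = b.b.a.a.0 + (b.(0 + 0) + a.(0 | 0) + a.a.0 | (b.0 | b.0)) :: =a=> m1, =a=> m2, =b=> m3, =b=> m4, =b=> m5, =b=> m6
  m1 = 0 | 0 :: deadlocked
  m2 = a.0 | (b.0 | b.0) :: =a=> m7, =b=> m8, =b=> m9
  m3 = 0 + 0 :: deadlocked
  m4 = a.a.0 | (0 | b.0) :: =a=> m8, =b=> m10
  m5 = a.a.0 | (b.0 | 0) :: =a=> m9, =b=> m10
  m6 = b.a.a.0 :: =b=> m11
  m7 = 0 | (b.0 | b.0) :: =b=> m12, =b=> m13
  m8 = a.0 | (0 | b.0) :: =a=> m12, =b=> m14
  m9 = a.0 | (b.0 | 0) :: =a=> m13, =b=> m14
  m10 = a.a.0 | (0 | 0) :: =a=> m14
  m11 = a.a.0 :: =a=> m15
  m12 = 0 | (0 | b.0) :: =b=> m16
  m13 = 0 | (b.0 | 0) :: =b=> m16
  m14 = a.0 | (0 | 0) :: =a=> m16
  m15 = a.0 :: =a=> m17
  m16 = 0 | (0 | 0) :: deadlocked
  m17 = 0 :: deadlocked
LTS(Q): 18 reachable states
  n0 = b.b.a.a.0 + (b.(0 + 0 + 0) + a.(0 | 0) + a.a.0 | (b.0 | b.0)) :: =a=> n1, =a=> n2, =b=> n3, =b=> n4, =b=> n5, =b=> n6
  n1 = 0 | 0 :: deadlocked
  n2 = a.0 | (b.0 | b.0) :: =a=> n7, =b=> n8, =b=> n9
  n3 = 0 + 0 + 0 :: deadlocked
  n4 = a.a.0 | (0 | b.0) :: =a=> n8, =b=> n10
  n5 = a.a.0 | (b.0 | 0) :: =a=> n9, =b=> n10
  n6 = b.a.a.0 :: =b=> n11
  n7 = 0 | (b.0 | b.0) :: =b=> n12, =b=> n13
  n8 = a.0 | (0 | b.0) :: =a=> n12, =b=> n14
  n9 = a.0 | (b.0 | 0) :: =a=> n13, =b=> n14
  n10 = a.a.0 | (0 | 0) :: =a=> n14
  n11 = a.a.0 :: =a=> n15
  n12 = 0 | (0 | b.0) :: =b=> n16
  n13 = 0 | (b.0 | 0) :: =b=> n16
  n14 = a.0 | (0 | 0) :: =a=> n16
  n15 = a.0 :: =a=> n17
  n16 = 0 | (0 | 0) :: deadlocked
  n17 = 0 :: deadlocked
Partition-refinement fixed point:
  B0 = {m0, n0}
  B1 = {m6, n6}
  B2 = {m10, m11, n10, n11}
  B3 = {m14, m15, n14, n15}
  B4 = {m1, m16, m17, m3, n1, n16, n17, n3}
  B5 = {m2, n2}
  B6 = {m8, m9, n8, n9}
  B7 = {m12, m13, n12, n13}
  B8 = {m7, n7}
  B9 = {m4, m5, n4, n5}
m0 ∈ B0, n0 ∈ B0 → same block

bisimilar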